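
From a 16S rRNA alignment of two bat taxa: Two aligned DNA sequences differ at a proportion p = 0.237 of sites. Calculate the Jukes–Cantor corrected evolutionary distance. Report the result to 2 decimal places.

d = −(3/4) ln(1 − 4p/3) = −0.75 ln(1 − 0.316) = −0.75 ln(0.684)
  = −0.75 × (-0.379797) = 0.284848 substitutions/site.

0.28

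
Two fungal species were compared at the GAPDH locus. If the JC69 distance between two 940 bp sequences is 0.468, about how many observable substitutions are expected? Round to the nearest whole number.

Invert JC69: p = (3/4)(1 − e^(−4d/3)) = 0.75 × (1 − e^(-0.624)) = 0.75 × (1 − 0.535797) = 0.348152.
Expected differing sites = pL ≈ 0.348152 × 940 = 327.26288 ≈ 327.

327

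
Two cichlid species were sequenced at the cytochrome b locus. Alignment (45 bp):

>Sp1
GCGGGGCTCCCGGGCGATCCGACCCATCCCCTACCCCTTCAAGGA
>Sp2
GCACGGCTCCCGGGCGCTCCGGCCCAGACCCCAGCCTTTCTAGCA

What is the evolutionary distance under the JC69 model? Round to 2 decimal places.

The sequences differ at 11 of 45 sites, so p = 11/45 ≈ 0.244444.
d = −(3/4) ln(1 − 4p/3) = −0.75 ln(1 − 0.325925) = −0.75 ln(0.674075)
  = −0.75 × (-0.394414) = 0.295811 substitutions/site.

0.30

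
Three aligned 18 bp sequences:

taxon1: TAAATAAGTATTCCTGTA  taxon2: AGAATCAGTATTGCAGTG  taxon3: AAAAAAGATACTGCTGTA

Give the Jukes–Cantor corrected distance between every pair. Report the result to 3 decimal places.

d(taxon1,taxon2) = 0.441, d(taxon1,taxon3) = 0.441, d(taxon2,taxon3) = 0.673

taxon1–taxon2: 6/18 sites differ → p ≈ 0.333333, d = −0.75 ln(1 − 0.444444) = 0.440839 ≈ 0.441.
taxon1–taxon3: 6/18 sites differ → p ≈ 0.333333, d = −0.75 ln(1 − 0.444444) = 0.440839 ≈ 0.441.
taxon2–taxon3: 8/18 sites differ → p ≈ 0.444444, d = −0.75 ln(1 − 0.592592) = 0.673455 ≈ 0.673.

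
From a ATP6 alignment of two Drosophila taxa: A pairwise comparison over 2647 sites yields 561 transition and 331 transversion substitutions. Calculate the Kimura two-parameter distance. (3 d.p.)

0.470

P = 561/2647 ≈ 0.211938 and Q = 331/2647 ≈ 0.125047.
Under the Kimura two-parameter model, d = −½ ln(1 − 2P − Q) − ¼ ln(1 − 2Q).
1 − 2P − Q = 0.451077, giving −½ ln(0.451077) = 0.398059.
1 − 2Q = 0.749906, giving −¼ ln(0.749906) = 0.071952.
d = 0.398059 + 0.071952 = 0.470011.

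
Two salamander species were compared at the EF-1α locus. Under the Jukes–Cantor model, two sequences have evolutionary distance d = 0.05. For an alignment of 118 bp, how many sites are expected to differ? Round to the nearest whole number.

6

Invert JC69: p = (3/4)(1 − e^(−4d/3)) = 0.75 × (1 − e^(-0.066667)) = 0.75 × (1 − 0.935507) = 0.048370.
Expected differing sites = pL ≈ 0.048370 × 118 = 5.70766 ≈ 6.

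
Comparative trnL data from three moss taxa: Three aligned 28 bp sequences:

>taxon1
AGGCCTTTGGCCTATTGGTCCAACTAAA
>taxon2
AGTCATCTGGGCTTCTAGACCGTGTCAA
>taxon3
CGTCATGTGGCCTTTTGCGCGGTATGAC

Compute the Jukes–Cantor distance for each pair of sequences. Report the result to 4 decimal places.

taxon1–taxon2: 12/28 sites differ → p ≈ 0.428571, d = −0.75 ln(1 − 0.571428) = 0.635472 ≈ 0.6355.
taxon1–taxon3: 13/28 sites differ → p ≈ 0.464286, d = −0.75 ln(1 − 0.619048) = 0.723811 ≈ 0.7238.
taxon2–taxon3: 11/28 sites differ → p ≈ 0.392857, d = −0.75 ln(1 − 0.523809) = 0.556452 ≈ 0.5565.

d(taxon1,taxon2) = 0.6355, d(taxon1,taxon3) = 0.7238, d(taxon2,taxon3) = 0.5565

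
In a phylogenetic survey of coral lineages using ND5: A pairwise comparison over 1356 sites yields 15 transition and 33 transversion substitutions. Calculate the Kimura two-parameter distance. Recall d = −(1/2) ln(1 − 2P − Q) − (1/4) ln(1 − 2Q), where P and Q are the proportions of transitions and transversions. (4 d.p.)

0.0363

P = 15/1356 ≈ 0.011062 and Q = 33/1356 ≈ 0.024336.
Under the Kimura two-parameter model, d = −½ ln(1 − 2P − Q) − ¼ ln(1 − 2Q).
1 − 2P − Q = 0.95354, giving −½ ln(0.95354) = 0.023787.
1 − 2Q = 0.951328, giving −¼ ln(0.951328) = 0.012474.
d = 0.023787 + 0.012474 = 0.036261.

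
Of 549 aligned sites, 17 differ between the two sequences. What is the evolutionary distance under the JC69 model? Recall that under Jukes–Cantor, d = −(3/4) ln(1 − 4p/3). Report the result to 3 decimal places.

p = 17/549 ≈ 0.030965.
d = −(3/4) ln(1 − 4p/3) = −0.75 ln(1 − 0.041287) = −0.75 ln(0.958713)
  = −0.75 × (-0.042164) = 0.031623 substitutions/site.

0.032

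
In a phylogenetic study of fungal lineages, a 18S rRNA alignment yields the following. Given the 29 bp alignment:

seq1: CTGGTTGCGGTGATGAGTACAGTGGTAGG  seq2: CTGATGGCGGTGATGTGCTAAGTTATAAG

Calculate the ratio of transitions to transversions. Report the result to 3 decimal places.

0.800

Transitions are A↔G and C↔T; transversions are all other mismatches.
Transitions: 4. Transversions: 5.
R = 4/5 = 0.800.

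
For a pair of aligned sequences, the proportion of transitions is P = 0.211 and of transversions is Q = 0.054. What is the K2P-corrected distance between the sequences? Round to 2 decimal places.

Under the Kimura two-parameter model, d = −½ ln(1 − 2P − Q) − ¼ ln(1 − 2Q).
1 − 2P − Q = 0.524, giving −½ ln(0.524) = 0.323132.
1 − 2Q = 0.892, giving −¼ ln(0.892) = 0.028572.
d = 0.323132 + 0.028572 = 0.351704.

0.35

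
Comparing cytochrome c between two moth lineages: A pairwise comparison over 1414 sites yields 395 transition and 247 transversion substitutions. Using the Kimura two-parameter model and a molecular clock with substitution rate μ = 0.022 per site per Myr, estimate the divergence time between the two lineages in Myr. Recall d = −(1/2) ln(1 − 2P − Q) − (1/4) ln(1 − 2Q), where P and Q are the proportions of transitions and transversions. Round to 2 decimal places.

17.46

P = 395/1414 ≈ 0.279349 and Q = 247/1414 ≈ 0.174682.
Under the Kimura two-parameter model, d = −½ ln(1 − 2P − Q) − ¼ ln(1 − 2Q).
1 − 2P − Q = 0.26662, giving −½ ln(0.26662) = 0.660965.
1 − 2Q = 0.650636, giving −¼ ln(0.650636) = 0.107451.
d = 0.660965 + 0.107451 = 0.768416.
Under a molecular clock d = 2μt, so t = d/(2μ) = 0.768416 / (2 × 0.022) = 17.46 Myr.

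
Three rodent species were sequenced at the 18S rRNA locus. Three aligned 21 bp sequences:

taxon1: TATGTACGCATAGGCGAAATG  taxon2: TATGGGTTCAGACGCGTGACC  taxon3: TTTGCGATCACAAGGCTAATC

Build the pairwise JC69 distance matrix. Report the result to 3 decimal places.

d(taxon1,taxon2) = 0.756, d(taxon1,taxon3) = 0.899, d(taxon2,taxon3) = 0.635

taxon1–taxon2: 10/21 sites differ → p ≈ 0.47619, d = −0.75 ln(1 − 0.63492) = 0.755729 ≈ 0.756.
taxon1–taxon3: 11/21 sites differ → p ≈ 0.52381, d = −0.75 ln(1 − 0.698413) = 0.899023 ≈ 0.899.
taxon2–taxon3: 9/21 sites differ → p ≈ 0.428571, d = −0.75 ln(1 − 0.571428) = 0.635472 ≈ 0.635.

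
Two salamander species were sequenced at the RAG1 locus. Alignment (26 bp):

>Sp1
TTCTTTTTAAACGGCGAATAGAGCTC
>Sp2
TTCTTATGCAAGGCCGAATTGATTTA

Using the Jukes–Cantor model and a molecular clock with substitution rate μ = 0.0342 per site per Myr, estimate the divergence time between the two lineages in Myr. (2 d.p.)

The sequences differ at 9 of 26 sites (6, 8, 9, 12, 14, 20, 23, 24, 26), so p = 9/26 ≈ 0.346154.
d = −(3/4) ln(1 − 4p/3) = −0.75 ln(1 − 0.461539) = −0.75 ln(0.538461)
  = −0.75 × (-0.619040) = 0.464280 substitutions/site.
Under a molecular clock d = 2μt, so t = d/(2μ) = 0.464280 / (2 × 0.0342) = 6.79 Myr.

6.79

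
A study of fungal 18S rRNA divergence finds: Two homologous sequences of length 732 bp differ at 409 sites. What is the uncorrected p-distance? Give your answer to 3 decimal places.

p = 409/732 = 0.558743… ≈ 0.559 (to 3 d.p.).

0.559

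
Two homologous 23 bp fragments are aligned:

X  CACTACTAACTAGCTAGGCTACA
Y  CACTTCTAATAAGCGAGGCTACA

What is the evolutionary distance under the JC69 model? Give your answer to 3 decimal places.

The sequences differ at 4 of 23 sites (5, 10, 11, 15), so p = 4/23 ≈ 0.173913.
d = −(3/4) ln(1 − 4p/3) = −0.75 ln(1 − 0.231884) = −0.75 ln(0.768116)
  = −0.75 × (-0.263815) = 0.197861 substitutions/site.

0.198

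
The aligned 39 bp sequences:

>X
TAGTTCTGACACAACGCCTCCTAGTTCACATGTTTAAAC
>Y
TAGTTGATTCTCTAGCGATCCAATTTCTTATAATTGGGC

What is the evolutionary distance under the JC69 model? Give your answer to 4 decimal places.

The sequences differ at 19 of 39 sites, so p = 19/39 ≈ 0.487179.
d = −(3/4) ln(1 − 4p/3) = −0.75 ln(1 − 0.649572) = −0.75 ln(0.350428)
  = −0.75 × (-1.048600) = 0.786450 substitutions/site.

0.7865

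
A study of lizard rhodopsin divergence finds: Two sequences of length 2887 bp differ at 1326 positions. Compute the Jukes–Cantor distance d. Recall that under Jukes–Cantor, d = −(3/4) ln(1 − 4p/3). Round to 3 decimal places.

p = 1326/2887 ≈ 0.4593.
d = −(3/4) ln(1 − 4p/3) = −0.75 ln(1 − 0.6124) = −0.75 ln(0.3876)
  = −0.75 × (-0.947781) = 0.710836 substitutions/site.

0.711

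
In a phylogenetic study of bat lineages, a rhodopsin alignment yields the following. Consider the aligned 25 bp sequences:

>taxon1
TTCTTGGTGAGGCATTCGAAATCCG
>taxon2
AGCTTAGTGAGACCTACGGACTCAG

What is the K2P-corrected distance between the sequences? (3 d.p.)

0.490

Of 25 sites, 3 differences are transitions and 6 are transversions, so P = 3/25 = 0.12 and Q = 6/25 = 0.24.
Under the Kimura two-parameter model, d = −½ ln(1 − 2P − Q) − ¼ ln(1 − 2Q).
1 − 2P − Q = 0.52, giving −½ ln(0.52) = 0.326963.
1 − 2Q = 0.52, giving −¼ ln(0.52) = 0.163482.
d = 0.326963 + 0.163482 = 0.490445.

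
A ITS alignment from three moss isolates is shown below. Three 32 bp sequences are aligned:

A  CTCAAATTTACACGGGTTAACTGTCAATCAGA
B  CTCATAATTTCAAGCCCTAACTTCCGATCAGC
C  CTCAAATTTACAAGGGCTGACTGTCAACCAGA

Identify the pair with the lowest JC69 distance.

A–B: 11/32 differ, p = 0.344, d = 0.460.
A–C: 4/32 differ, p = 0.125, d = 0.137.
B–C: 11/32 differ, p = 0.344, d = 0.460.
The smallest distance is between A and C.

A and C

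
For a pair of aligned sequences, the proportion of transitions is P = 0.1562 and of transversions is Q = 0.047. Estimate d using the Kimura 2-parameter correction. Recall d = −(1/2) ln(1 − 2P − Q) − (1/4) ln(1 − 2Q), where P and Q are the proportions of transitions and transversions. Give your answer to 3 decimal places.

Under the Kimura two-parameter model, d = −½ ln(1 − 2P − Q) − ¼ ln(1 − 2Q).
1 − 2P − Q = 0.6406, giving −½ ln(0.6406) = 0.222675.
1 − 2Q = 0.906, giving −¼ ln(0.906) = 0.024679.
d = 0.222675 + 0.024679 = 0.247354.

0.247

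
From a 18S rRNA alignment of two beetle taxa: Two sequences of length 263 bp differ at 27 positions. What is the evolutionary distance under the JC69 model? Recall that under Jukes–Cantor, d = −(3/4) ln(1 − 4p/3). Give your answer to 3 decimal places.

p = 27/263 ≈ 0.102662.
d = −(3/4) ln(1 − 4p/3) = −0.75 ln(1 − 0.136883) = −0.75 ln(0.863117)
  = −0.75 × (-0.147205) = 0.110404 substitutions/site.

0.110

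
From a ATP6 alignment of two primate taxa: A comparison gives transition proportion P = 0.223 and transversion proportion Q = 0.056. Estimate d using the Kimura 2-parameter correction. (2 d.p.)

Under the Kimura two-parameter model, d = −½ ln(1 − 2P − Q) − ¼ ln(1 − 2Q).
1 − 2P − Q = 0.498, giving −½ ln(0.498) = 0.348578.
1 − 2Q = 0.888, giving −¼ ln(0.888) = 0.029696.
d = 0.348578 + 0.029696 = 0.378274.

0.38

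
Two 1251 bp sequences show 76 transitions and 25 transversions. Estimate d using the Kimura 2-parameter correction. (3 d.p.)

P = 76/1251 ≈ 0.060751 and Q = 25/1251 ≈ 0.019984.
Under the Kimura two-parameter model, d = −½ ln(1 − 2P − Q) − ¼ ln(1 − 2Q).
1 − 2P − Q = 0.858514, giving −½ ln(0.858514) = 0.076276.
1 − 2Q = 0.960032, giving −¼ ln(0.960032) = 0.010197.
d = 0.076276 + 0.010197 = 0.086473.

0.086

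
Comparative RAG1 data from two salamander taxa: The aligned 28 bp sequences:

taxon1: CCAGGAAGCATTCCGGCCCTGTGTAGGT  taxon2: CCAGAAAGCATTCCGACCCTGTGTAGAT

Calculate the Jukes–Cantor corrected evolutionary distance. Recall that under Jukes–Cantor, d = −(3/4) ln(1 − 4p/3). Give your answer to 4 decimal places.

The sequences differ at 3 of 28 sites (5, 16, 27), so p = 3/28 ≈ 0.107143.
d = −(3/4) ln(1 − 4p/3) = −0.75 ln(1 − 0.142857) = −0.75 ln(0.857143)
  = −0.75 × (-0.154151) = 0.115613 substitutions/site.

0.1156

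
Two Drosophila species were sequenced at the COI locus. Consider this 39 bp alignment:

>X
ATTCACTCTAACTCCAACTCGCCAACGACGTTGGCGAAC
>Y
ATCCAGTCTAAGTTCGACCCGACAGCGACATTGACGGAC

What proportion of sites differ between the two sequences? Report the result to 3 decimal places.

The sequences differ at 11 of 39 positions.
p = 11/39 = 0.282051… ≈ 0.282 (to 3 d.p.).

0.282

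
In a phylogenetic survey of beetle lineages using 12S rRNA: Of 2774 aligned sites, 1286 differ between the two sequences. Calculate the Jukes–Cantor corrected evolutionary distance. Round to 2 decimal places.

p = 1286/2774 ≈ 0.46359.
d = −(3/4) ln(1 − 4p/3) = −0.75 ln(1 − 0.61812) = −0.75 ln(0.38188)
  = −0.75 × (-0.962649) = 0.721987 substitutions/site.

0.72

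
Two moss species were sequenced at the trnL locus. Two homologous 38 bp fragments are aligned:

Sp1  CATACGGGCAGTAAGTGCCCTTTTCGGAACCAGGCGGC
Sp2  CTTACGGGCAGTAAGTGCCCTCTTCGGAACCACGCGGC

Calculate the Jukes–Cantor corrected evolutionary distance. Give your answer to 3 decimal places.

0.083

The sequences differ at 3 of 38 sites (2, 22, 33), so p = 3/38 ≈ 0.078947.
d = −(3/4) ln(1 − 4p/3) = −0.75 ln(1 − 0.105263) = −0.75 ln(0.894737)
  = −0.75 × (-0.111225) = 0.083419 substitutions/site.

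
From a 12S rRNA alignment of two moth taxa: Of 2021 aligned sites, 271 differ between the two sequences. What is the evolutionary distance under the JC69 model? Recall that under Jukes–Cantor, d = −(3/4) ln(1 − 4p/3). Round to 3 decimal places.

p = 271/2021 ≈ 0.134092.
d = −(3/4) ln(1 − 4p/3) = −0.75 ln(1 − 0.178789) = −0.75 ln(0.821211)
  = −0.75 × (-0.196975) = 0.147731 substitutions/site.

0.148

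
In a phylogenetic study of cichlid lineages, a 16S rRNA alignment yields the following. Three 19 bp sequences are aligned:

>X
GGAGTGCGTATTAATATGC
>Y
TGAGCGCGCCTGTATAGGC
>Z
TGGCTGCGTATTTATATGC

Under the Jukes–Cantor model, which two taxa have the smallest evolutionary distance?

X–Y: 7/19 differ, p = 0.368, d = 0.507.
X–Z: 4/19 differ, p = 0.211, d = 0.247.
Y–Z: 7/19 differ, p = 0.368, d = 0.507.
The smallest distance is between X and Z.

X and Z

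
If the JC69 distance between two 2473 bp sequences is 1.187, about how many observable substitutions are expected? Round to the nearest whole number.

Invert JC69: p = (3/4)(1 − e^(−4d/3)) = 0.75 × (1 − e^(-1.582667)) = 0.75 × (1 − 0.205426) = 0.595931.
Expected differing sites = pL ≈ 0.595931 × 2473 = 1473.737363 ≈ 1474.

1474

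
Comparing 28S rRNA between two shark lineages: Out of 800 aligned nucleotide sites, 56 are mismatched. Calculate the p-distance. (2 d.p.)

0.07

p = 56/800 = 0.07.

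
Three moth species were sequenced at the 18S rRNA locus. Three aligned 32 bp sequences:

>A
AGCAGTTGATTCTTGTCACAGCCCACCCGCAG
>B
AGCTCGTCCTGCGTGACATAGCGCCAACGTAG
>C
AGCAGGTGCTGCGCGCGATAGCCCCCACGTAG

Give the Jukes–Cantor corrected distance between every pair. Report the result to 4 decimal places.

A–B: 14/32 sites differ → p = 0.4375, d = −0.75 ln(1 − 0.583333) = 0.656601 ≈ 0.6566.
A–C: 11/32 sites differ → p = 0.34375, d = −0.75 ln(1 − 0.458333) = 0.459828 ≈ 0.4598.
B–C: 8/32 sites differ → p = 0.25, d = −0.75 ln(1 − 0.333333) = 0.304098 ≈ 0.3041.

d(A,B) = 0.6566, d(A,C) = 0.4598, d(B,C) = 0.3041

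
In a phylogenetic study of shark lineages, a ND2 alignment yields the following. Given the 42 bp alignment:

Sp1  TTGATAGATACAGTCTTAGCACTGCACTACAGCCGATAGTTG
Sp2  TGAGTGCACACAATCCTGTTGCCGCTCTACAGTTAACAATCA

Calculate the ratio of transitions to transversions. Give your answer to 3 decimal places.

4.250

Transitions are A↔G and C↔T; transversions are all other mismatches.
Transitions: 17. Transversions: 4.
R = 17/4 = 4.250.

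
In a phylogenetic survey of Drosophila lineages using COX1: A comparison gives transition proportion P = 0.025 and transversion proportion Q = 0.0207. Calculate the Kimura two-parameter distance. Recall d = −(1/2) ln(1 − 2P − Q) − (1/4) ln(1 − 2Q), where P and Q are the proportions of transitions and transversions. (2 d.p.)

Under the Kimura two-parameter model, d = −½ ln(1 − 2P − Q) − ¼ ln(1 − 2Q).
1 − 2P − Q = 0.9293, giving −½ ln(0.9293) = 0.036662.
1 − 2Q = 0.9586, giving −¼ ln(0.9586) = 0.010570.
d = 0.036662 + 0.010570 = 0.047232.

0.05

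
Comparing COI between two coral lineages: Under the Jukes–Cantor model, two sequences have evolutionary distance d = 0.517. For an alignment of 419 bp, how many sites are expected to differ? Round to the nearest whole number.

157

Invert JC69: p = (3/4)(1 − e^(−4d/3)) = 0.75 × (1 − e^(-0.689333)) = 0.75 × (1 − 0.501911) = 0.373567.
Expected differing sites = pL ≈ 0.373567 × 419 = 156.524573 ≈ 157.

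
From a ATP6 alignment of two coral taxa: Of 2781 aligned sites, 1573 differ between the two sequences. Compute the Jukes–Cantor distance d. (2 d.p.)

p = 1573/2781 ≈ 0.565624.
d = −(3/4) ln(1 − 4p/3) = −0.75 ln(1 − 0.754165) = −0.75 ln(0.245835)
  = −0.75 × (-1.403095) = 1.052321 substitutions/site.

1.05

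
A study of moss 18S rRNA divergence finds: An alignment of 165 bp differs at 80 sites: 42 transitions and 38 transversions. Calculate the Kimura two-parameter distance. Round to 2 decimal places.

0.83

P = 42/165 ≈ 0.254545 and Q = 38/165 ≈ 0.230303.
Under the Kimura two-parameter model, d = −½ ln(1 − 2P − Q) − ¼ ln(1 − 2Q).
1 − 2P − Q = 0.260607, giving −½ ln(0.260607) = 0.672371.
1 − 2Q = 0.539394, giving −¼ ln(0.539394) = 0.154327.
d = 0.672371 + 0.154327 = 0.826698.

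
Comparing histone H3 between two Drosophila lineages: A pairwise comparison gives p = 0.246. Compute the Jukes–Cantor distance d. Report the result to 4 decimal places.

0.2981

d = −(3/4) ln(1 − 4p/3) = −0.75 ln(1 − 0.328) = −0.75 ln(0.672)
  = −0.75 × (-0.397497) = 0.298123 substitutions/site.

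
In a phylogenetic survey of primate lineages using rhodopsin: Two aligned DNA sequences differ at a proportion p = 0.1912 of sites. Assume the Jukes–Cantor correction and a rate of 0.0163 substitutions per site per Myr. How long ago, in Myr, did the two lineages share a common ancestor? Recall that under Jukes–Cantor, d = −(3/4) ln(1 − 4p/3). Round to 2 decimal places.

6.77

d = −(3/4) ln(1 − 4p/3) = −0.75 ln(1 − 0.254933) = −0.75 ln(0.745067)
  = −0.75 × (-0.294281) = 0.220711 substitutions/site.
Under a molecular clock d = 2μt, so t = d/(2μ) = 0.220711 / (2 × 0.0163) = 6.77 Myr.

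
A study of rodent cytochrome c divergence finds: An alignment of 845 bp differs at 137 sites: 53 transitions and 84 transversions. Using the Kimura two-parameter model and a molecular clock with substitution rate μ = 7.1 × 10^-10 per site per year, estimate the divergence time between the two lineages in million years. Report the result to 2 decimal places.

P = 53/845 ≈ 0.062722 and Q = 84/845 ≈ 0.099408.
Under the Kimura two-parameter model, d = −½ ln(1 − 2P − Q) − ¼ ln(1 − 2Q).
1 − 2P − Q = 0.775148, giving −½ ln(0.775148) = 0.127351.
1 − 2Q = 0.801184, giving −¼ ln(0.801184) = 0.055416.
d = 0.127351 + 0.055416 = 0.182767.
Under a molecular clock d = 2μt, so t = d/(2μ) = 0.182767 / (2 × 7.1 × 10^-10) = 128.71 million years.

128.71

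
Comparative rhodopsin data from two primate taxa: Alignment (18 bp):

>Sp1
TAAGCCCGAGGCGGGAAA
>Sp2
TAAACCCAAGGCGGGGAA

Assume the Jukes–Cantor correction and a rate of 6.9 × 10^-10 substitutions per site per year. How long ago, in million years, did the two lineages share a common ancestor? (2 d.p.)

The sequences differ at 3 of 18 sites (4, 8, 16), so p = 3/18 ≈ 0.166667.
d = −(3/4) ln(1 − 4p/3) = −0.75 ln(1 − 0.222223) = −0.75 ln(0.777777)
  = −0.75 × (-0.251315) = 0.188486 substitutions/site.
Under a molecular clock d = 2μt, so t = d/(2μ) = 0.188486 / (2 × 6.9 × 10^-10) = 136.58 million years.

136.58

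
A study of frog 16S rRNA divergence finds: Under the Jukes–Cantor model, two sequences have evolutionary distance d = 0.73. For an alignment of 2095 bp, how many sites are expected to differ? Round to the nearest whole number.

978

Invert JC69: p = (3/4)(1 − e^(−4d/3)) = 0.75 × (1 − e^(-0.973333)) = 0.75 × (1 − 0.377822) = 0.466634.
Expected differing sites = pL ≈ 0.466634 × 2095 = 977.59823 ≈ 978.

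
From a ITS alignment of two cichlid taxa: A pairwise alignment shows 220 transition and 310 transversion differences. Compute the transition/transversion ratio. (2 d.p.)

0.71

R = 220/310 = 0.709677… ≈ 0.71 (to 2 d.p.).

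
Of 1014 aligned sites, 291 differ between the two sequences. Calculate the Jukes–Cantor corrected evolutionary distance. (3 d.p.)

0.362

p = 291/1014 ≈ 0.286982.
d = −(3/4) ln(1 − 4p/3) = −0.75 ln(1 − 0.382643) = −0.75 ln(0.617357)
  = −0.75 × (-0.482308) = 0.361731 substitutions/site.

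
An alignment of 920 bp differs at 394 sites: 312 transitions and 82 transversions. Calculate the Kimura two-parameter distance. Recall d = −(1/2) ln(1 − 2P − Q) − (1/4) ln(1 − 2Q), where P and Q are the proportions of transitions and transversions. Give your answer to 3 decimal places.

P = 312/920 ≈ 0.33913 and Q = 82/920 ≈ 0.08913.
Under the Kimura two-parameter model, d = −½ ln(1 − 2P − Q) − ¼ ln(1 − 2Q).
1 − 2P − Q = 0.23261, giving −½ ln(0.23261) = 0.729196.
1 − 2Q = 0.82174, giving −¼ ln(0.82174) = 0.049083.
d = 0.729196 + 0.049083 = 0.778279.

0.778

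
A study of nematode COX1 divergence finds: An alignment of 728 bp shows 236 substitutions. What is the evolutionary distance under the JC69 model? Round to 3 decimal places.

p = 236/728 ≈ 0.324176.
d = −(3/4) ln(1 − 4p/3) = −0.75 ln(1 − 0.432235) = −0.75 ln(0.567765)
  = −0.75 × (-0.566048) = 0.424536 substitutions/site.

0.425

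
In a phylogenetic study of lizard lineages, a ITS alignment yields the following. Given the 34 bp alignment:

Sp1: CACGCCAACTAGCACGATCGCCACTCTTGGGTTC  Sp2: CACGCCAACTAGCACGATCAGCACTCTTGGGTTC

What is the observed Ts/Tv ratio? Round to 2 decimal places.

1.00

Transitions are A↔G and C↔T; transversions are all other mismatches.
Transitions: 1. Transversions: 1.
R = 1/1 = 1.00.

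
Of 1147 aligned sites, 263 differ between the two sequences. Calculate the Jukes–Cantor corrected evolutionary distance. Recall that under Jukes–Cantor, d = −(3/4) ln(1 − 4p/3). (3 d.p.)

0.274

p = 263/1147 ≈ 0.229294.
d = −(3/4) ln(1 − 4p/3) = −0.75 ln(1 − 0.305725) = −0.75 ln(0.694275)
  = −0.75 × (-0.364887) = 0.273665 substitutions/site.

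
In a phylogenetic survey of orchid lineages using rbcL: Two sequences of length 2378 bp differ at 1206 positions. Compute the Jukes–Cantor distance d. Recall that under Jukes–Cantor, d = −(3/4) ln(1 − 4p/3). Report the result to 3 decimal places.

0.846

p = 1206/2378 ≈ 0.507149.
d = −(3/4) ln(1 − 4p/3) = −0.75 ln(1 − 0.676199) = −0.75 ln(0.323801)
  = −0.75 × (-1.127626) = 0.845720 substitutions/site.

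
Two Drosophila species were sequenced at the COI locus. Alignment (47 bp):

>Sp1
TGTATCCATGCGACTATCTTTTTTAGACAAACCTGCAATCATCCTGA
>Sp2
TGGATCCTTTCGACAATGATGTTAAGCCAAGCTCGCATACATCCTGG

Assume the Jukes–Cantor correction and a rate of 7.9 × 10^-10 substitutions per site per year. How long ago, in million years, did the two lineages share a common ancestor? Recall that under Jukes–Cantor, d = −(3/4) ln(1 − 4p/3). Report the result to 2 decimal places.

263.12

The sequences differ at 15 of 47 sites, so p = 15/47 ≈ 0.319149.
d = −(3/4) ln(1 − 4p/3) = −0.75 ln(1 − 0.425532) = −0.75 ln(0.574468)
  = −0.75 × (-0.554311) = 0.415733 substitutions/site.
Under a molecular clock d = 2μt, so t = d/(2μ) = 0.415733 / (2 × 7.9 × 10^-10) = 263.12 million years.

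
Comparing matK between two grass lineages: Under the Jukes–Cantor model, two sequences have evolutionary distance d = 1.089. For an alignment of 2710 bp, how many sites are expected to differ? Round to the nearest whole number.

Invert JC69: p = (3/4)(1 − e^(−4d/3)) = 0.75 × (1 − e^(-1.452)) = 0.75 × (1 − 0.234102) = 0.574424.
Expected differing sites = pL ≈ 0.574424 × 2710 = 1556.68904 ≈ 1557.

1557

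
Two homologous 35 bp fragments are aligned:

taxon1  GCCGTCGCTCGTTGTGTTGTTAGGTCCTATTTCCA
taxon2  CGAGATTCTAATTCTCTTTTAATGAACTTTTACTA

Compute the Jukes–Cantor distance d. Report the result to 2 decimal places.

The sequences differ at 18 of 35 sites, so p = 18/35 ≈ 0.514286.
d = −(3/4) ln(1 − 4p/3) = −0.75 ln(1 − 0.685715) = −0.75 ln(0.314285)
  = −0.75 × (-1.157455) = 0.868091 substitutions/site.

0.87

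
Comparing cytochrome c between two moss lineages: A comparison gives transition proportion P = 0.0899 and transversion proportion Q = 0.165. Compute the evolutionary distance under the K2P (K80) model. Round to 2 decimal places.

Under the Kimura two-parameter model, d = −½ ln(1 − 2P − Q) − ¼ ln(1 − 2Q).
1 − 2P − Q = 0.6552, giving −½ ln(0.6552) = 0.211407.
1 − 2Q = 0.67, giving −¼ ln(0.67) = 0.100119.
d = 0.211407 + 0.100119 = 0.311526.

0.31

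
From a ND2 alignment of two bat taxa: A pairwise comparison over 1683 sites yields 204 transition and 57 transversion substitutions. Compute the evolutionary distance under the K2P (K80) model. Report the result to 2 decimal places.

P = 204/1683 ≈ 0.121212 and Q = 57/1683 ≈ 0.033868.
Under the Kimura two-parameter model, d = −½ ln(1 − 2P − Q) − ¼ ln(1 − 2Q).
1 − 2P − Q = 0.723708, giving −½ ln(0.723708) = 0.161684.
1 − 2Q = 0.932264, giving −¼ ln(0.932264) = 0.017535.
d = 0.161684 + 0.017535 = 0.179219.

0.18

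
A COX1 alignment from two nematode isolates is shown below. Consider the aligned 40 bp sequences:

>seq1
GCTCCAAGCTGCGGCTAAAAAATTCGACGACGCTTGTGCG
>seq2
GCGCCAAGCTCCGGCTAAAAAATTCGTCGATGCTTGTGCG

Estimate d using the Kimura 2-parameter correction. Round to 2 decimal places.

Of 40 sites, 1 differences are transitions and 3 are transversions, so P = 1/40 = 0.025 and Q = 3/40 = 0.075.
Under the Kimura two-parameter model, d = −½ ln(1 − 2P − Q) − ¼ ln(1 − 2Q).
1 − 2P − Q = 0.875, giving −½ ln(0.875) = 0.066766.
1 − 2Q = 0.85, giving −¼ ln(0.85) = 0.040630.
d = 0.066766 + 0.040630 = 0.107396.

0.11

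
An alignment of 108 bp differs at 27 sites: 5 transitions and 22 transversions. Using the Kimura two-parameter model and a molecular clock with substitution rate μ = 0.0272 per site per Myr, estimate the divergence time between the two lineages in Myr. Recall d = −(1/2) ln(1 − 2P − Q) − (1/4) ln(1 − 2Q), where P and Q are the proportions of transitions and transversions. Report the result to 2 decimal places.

P = 5/108 ≈ 0.046296 and Q = 22/108 ≈ 0.203704.
Under the Kimura two-parameter model, d = −½ ln(1 − 2P − Q) − ¼ ln(1 − 2Q).
1 − 2P − Q = 0.703704, giving −½ ln(0.703704) = 0.175699.
1 − 2Q = 0.592592, giving −¼ ln(0.592592) = 0.130812.
d = 0.175699 + 0.130812 = 0.306511.
Under a molecular clock d = 2μt, so t = d/(2μ) = 0.306511 / (2 × 0.0272) = 5.63 Myr.

5.63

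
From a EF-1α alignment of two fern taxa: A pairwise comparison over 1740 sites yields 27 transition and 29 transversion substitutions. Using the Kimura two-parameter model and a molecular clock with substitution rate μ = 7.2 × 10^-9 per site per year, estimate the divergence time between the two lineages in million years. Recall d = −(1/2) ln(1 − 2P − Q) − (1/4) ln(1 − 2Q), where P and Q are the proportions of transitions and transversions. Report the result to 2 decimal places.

2.29

P = 27/1740 ≈ 0.015517 and Q = 29/1740 ≈ 0.016667.
Under the Kimura two-parameter model, d = −½ ln(1 − 2P − Q) − ¼ ln(1 − 2Q).
1 − 2P − Q = 0.952299, giving −½ ln(0.952299) = 0.024438.
1 − 2Q = 0.966666, giving −¼ ln(0.966666) = 0.008476.
d = 0.024438 + 0.008476 = 0.032914.
Under a molecular clock d = 2μt, so t = d/(2μ) = 0.032914 / (2 × 7.2 × 10^-9) = 2.29 million years.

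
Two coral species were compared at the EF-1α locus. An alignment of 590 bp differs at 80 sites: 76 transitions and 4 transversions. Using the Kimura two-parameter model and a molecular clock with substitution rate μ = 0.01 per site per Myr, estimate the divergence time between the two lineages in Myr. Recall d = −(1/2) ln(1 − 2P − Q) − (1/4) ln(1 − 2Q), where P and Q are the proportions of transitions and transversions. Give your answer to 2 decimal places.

P = 76/590 ≈ 0.128814 and Q = 4/590 ≈ 0.00678.
Under the Kimura two-parameter model, d = −½ ln(1 − 2P − Q) − ¼ ln(1 − 2Q).
1 − 2P − Q = 0.735592, giving −½ ln(0.735592) = 0.153540.
1 − 2Q = 0.98644, giving −¼ ln(0.98644) = 0.003413.
d = 0.153540 + 0.003413 = 0.156953.
Under a molecular clock d = 2μt, so t = d/(2μ) = 0.156953 / (2 × 0.01) = 7.85 Myr.

7.85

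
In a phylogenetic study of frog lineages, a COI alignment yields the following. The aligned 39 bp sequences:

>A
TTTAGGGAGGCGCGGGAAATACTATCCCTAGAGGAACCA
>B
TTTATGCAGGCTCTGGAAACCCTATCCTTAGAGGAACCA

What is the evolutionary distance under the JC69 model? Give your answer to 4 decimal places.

The sequences differ at 7 of 39 sites (5, 7, 12, 14, 20, 21, 28), so p = 7/39 ≈ 0.179487.
d = −(3/4) ln(1 − 4p/3) = −0.75 ln(1 − 0.239316) = −0.75 ln(0.760684)
  = −0.75 × (-0.273537) = 0.205153 substitutions/site.

0.2052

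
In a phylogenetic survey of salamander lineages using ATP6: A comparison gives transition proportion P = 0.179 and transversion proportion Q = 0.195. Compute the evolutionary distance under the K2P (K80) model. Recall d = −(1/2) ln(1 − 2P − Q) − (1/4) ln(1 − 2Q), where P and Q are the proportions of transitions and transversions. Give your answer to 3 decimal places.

0.526

Under the Kimura two-parameter model, d = −½ ln(1 − 2P − Q) − ¼ ln(1 − 2Q).
1 − 2P − Q = 0.447, giving −½ ln(0.447) = 0.402598.
1 − 2Q = 0.61, giving −¼ ln(0.61) = 0.123574.
d = 0.402598 + 0.123574 = 0.526172.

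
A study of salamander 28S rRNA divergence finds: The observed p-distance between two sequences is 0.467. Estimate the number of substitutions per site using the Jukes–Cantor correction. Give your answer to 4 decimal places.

d = −(3/4) ln(1 − 4p/3) = −0.75 ln(1 − 0.622667) = −0.75 ln(0.377333)
  = −0.75 × (-0.974627) = 0.730970 substitutions/site.

0.7310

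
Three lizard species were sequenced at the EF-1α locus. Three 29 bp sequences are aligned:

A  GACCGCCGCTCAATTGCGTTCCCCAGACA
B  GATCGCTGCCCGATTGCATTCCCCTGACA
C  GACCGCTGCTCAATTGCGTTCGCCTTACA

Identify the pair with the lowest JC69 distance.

A and C

A–B: 6/29 differ, p = 0.207, d = 0.242.
A–C: 4/29 differ, p = 0.138, d = 0.152.
B–C: 6/29 differ, p = 0.207, d = 0.242.
The smallest distance is between A and C.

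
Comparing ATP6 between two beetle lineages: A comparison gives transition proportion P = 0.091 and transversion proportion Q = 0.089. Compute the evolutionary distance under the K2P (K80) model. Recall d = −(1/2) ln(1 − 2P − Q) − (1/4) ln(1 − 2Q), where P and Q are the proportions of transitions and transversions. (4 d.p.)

Under the Kimura two-parameter model, d = −½ ln(1 − 2P − Q) − ¼ ln(1 − 2Q).
1 − 2P − Q = 0.729, giving −½ ln(0.729) = 0.158041.
1 − 2Q = 0.822, giving −¼ ln(0.822) = 0.049004.
d = 0.158041 + 0.049004 = 0.207045.

0.2070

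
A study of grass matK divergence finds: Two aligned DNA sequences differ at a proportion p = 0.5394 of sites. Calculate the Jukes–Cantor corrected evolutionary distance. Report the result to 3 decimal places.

d = −(3/4) ln(1 − 4p/3) = −0.75 ln(1 − 0.7192) = −0.75 ln(0.2808)
  = −0.75 × (-1.270113) = 0.952585 substitutions/site.

0.953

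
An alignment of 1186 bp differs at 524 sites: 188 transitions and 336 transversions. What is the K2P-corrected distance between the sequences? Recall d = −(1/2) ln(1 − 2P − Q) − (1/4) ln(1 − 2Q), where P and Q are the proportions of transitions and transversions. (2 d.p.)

P = 188/1186 ≈ 0.158516 and Q = 336/1186 ≈ 0.283305.
Under the Kimura two-parameter model, d = −½ ln(1 − 2P − Q) − ¼ ln(1 − 2Q).
1 − 2P − Q = 0.399663, giving −½ ln(0.399663) = 0.458567.
1 − 2Q = 0.43339, giving −¼ ln(0.43339) = 0.209029.
d = 0.458567 + 0.209029 = 0.667596.

0.67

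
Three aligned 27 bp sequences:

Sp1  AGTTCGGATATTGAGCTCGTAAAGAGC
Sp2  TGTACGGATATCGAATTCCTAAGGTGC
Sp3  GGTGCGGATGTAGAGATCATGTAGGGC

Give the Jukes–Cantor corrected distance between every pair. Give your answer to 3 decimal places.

Sp1–Sp2: 8/27 sites differ → p ≈ 0.296296, d = −0.75 ln(1 − 0.395061) = 0.376971 ≈ 0.377.
Sp1–Sp3: 9/27 sites differ → p ≈ 0.333333, d = −0.75 ln(1 − 0.444444) = 0.440839 ≈ 0.441.
Sp2–Sp3: 11/27 sites differ → p ≈ 0.407407, d = −0.75 ln(1 − 0.543209) = 0.587647 ≈ 0.588.

d(Sp1,Sp2) = 0.377, d(Sp1,Sp3) = 0.441, d(Sp2,Sp3) = 0.588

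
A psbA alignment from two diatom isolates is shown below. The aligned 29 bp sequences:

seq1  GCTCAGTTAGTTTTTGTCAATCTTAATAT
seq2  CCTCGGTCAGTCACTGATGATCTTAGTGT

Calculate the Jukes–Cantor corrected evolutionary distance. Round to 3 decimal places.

0.529

The sequences differ at 11 of 29 sites, so p = 11/29 ≈ 0.37931.
d = −(3/4) ln(1 − 4p/3) = −0.75 ln(1 − 0.505747) = −0.75 ln(0.494253)
  = −0.75 × (-0.704708) = 0.528531 substitutions/site.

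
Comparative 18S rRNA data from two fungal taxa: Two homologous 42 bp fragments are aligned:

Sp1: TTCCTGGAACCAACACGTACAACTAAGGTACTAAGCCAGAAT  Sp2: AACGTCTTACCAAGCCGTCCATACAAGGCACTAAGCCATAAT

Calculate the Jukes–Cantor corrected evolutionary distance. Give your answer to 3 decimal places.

0.441

The sequences differ at 14 of 42 sites, so p = 14/42 ≈ 0.333333.
d = −(3/4) ln(1 − 4p/3) = −0.75 ln(1 − 0.444444) = −0.75 ln(0.555556)
  = −0.75 × (-0.587786) = 0.440840 substitutions/site.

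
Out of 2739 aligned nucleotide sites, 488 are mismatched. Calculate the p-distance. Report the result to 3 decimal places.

p = 488/2739 = 0.178167… ≈ 0.178 (to 3 d.p.).

0.178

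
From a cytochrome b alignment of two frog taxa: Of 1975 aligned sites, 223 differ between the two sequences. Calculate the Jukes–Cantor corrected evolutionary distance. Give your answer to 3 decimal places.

p = 223/1975 ≈ 0.112911.
d = −(3/4) ln(1 − 4p/3) = −0.75 ln(1 − 0.150548) = −0.75 ln(0.849452)
  = −0.75 × (-0.163164) = 0.122373 substitutions/site.

0.122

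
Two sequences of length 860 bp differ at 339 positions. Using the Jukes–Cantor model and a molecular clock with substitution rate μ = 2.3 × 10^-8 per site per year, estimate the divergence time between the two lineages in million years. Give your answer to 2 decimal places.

12.16

p = 339/860 ≈ 0.394186.
d = −(3/4) ln(1 − 4p/3) = −0.75 ln(1 − 0.525581) = −0.75 ln(0.474419)
  = −0.75 × (-0.745664) = 0.559248 substitutions/site.
Under a molecular clock d = 2μt, so t = d/(2μ) = 0.559248 / (2 × 2.3 × 10^-8) = 12.16 million years.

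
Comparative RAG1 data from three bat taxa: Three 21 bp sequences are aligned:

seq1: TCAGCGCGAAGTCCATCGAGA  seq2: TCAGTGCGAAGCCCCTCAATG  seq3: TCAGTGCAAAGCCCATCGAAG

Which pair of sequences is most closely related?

seq2 and seq3

seq1–seq2: 6/21 differ, p = 0.286, d = 0.360.
seq1–seq3: 5/21 differ, p = 0.238, d = 0.286.
seq2–seq3: 4/21 differ, p = 0.190, d = 0.220.
The smallest distance is between seq2 and seq3.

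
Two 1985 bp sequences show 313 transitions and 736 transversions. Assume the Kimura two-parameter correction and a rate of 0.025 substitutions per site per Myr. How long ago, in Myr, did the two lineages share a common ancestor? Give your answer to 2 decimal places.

18.35

P = 313/1985 ≈ 0.157683 and Q = 736/1985 ≈ 0.370781.
Under the Kimura two-parameter model, d = −½ ln(1 − 2P − Q) − ¼ ln(1 − 2Q).
1 − 2P − Q = 0.313853, giving −½ ln(0.313853) = 0.579415.
1 − 2Q = 0.258438, giving −¼ ln(0.258438) = 0.338275.
d = 0.579415 + 0.338275 = 0.917690.
Under a molecular clock d = 2μt, so t = d/(2μ) = 0.917690 / (2 × 0.025) = 18.35 Myr.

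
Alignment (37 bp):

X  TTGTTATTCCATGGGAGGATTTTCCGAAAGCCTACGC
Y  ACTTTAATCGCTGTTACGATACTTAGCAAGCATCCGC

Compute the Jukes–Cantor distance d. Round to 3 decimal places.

The sequences differ at 16 of 37 sites, so p = 16/37 ≈ 0.432432.
d = −(3/4) ln(1 − 4p/3) = −0.75 ln(1 − 0.576576) = −0.75 ln(0.423424)
  = −0.75 × (-0.859381) = 0.644536 substitutions/site.

0.645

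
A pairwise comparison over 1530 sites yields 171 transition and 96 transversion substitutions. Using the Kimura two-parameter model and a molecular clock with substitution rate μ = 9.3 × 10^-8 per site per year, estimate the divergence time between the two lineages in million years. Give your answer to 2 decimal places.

1.09

P = 171/1530 ≈ 0.111765 and Q = 96/1530 ≈ 0.062745.
Under the Kimura two-parameter model, d = −½ ln(1 − 2P − Q) − ¼ ln(1 − 2Q).
1 − 2P − Q = 0.713725, giving −½ ln(0.713725) = 0.168629.
1 − 2Q = 0.87451, giving −¼ ln(0.87451) = 0.033523.
d = 0.168629 + 0.033523 = 0.202152.
Under a molecular clock d = 2μt, so t = d/(2μ) = 0.202152 / (2 × 9.3 × 10^-8) = 1.09 million years.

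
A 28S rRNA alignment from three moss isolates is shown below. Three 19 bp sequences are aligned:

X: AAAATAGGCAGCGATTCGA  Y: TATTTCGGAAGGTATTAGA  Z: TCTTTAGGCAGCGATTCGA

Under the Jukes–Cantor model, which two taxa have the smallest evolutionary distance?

X–Y: 8/19 differ, p = 0.421, d = 0.618.
X–Z: 4/19 differ, p = 0.211, d = 0.247.
Y–Z: 6/19 differ, p = 0.316, d = 0.410.
The smallest distance is between X and Z.

X and Z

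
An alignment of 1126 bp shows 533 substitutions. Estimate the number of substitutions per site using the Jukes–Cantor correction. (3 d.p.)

p = 533/1126 ≈ 0.473357.
d = −(3/4) ln(1 − 4p/3) = −0.75 ln(1 − 0.631143) = −0.75 ln(0.368857)
  = −0.75 × (-0.997346) = 0.748010 substitutions/site.

0.748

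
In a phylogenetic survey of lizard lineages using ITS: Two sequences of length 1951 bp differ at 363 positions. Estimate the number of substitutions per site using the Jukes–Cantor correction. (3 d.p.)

p = 363/1951 ≈ 0.186058.
d = −(3/4) ln(1 − 4p/3) = −0.75 ln(1 − 0.248077) = −0.75 ln(0.751923)
  = −0.75 × (-0.285121) = 0.213841 substitutions/site.

0.214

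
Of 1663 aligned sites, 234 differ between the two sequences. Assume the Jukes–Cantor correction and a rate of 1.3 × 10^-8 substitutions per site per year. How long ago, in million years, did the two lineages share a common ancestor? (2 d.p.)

5.99

p = 234/1663 ≈ 0.14071.
d = −(3/4) ln(1 − 4p/3) = −0.75 ln(1 − 0.187613) = −0.75 ln(0.812387)
  = −0.75 × (-0.207778) = 0.155834 substitutions/site.
Under a molecular clock d = 2μt, so t = d/(2μ) = 0.155834 / (2 × 1.3 × 10^-8) = 5.99 million years.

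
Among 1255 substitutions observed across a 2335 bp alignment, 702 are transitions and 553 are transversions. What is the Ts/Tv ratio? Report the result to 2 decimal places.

R = 702/553 = 1.269439… ≈ 1.27 (to 2 d.p.).

1.27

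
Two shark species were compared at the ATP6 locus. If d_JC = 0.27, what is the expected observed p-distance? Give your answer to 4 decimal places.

p = (3/4)(1 − e^(−4d/3)) = 0.75 × (1 − e^(-0.36)) = 0.75 × (1 − 0.697676) = 0.226743.

0.2267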